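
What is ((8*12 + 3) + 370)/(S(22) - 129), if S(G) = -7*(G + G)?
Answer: -469/437 ≈ -1.0732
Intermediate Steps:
S(G) = -14*G
((8*12 + 3) + 370)/(S(22) - 129) = ((8*12 + 3) + 370)/(-14*22 - 129) = ((96 + 3) + 370)/(-308 - 129) = (99 + 370)/(-437) = 469*(-1/437) = -469/437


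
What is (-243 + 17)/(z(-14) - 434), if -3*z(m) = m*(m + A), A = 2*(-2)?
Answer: 113/259 ≈ 0.43629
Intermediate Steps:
A = -4
z(m) = -m*(-4 + m)/3 (z(m) = -m*(m - 4)/3 = -m*(-4 + m)/3)
(-243 + 17)/(z(-14) - 434) = (-243 + 17)/((1/3)*(-14)*(4 - 1*(-14)) - 434) = -226/((1/3)*(-14)*(4 + 14) - 434) = -226/((1/3)*(-14)*18 - 434) = -226/(-84 - 434) = -226/(-518) = -226*(-1/518) = 113/259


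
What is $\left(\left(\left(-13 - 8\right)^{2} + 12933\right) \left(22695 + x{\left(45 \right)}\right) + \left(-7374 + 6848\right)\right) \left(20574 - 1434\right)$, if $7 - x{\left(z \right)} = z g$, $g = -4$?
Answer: $5857286765880$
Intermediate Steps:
$x{\left(z \right)} = 7 + 4 z$ ($x{\left(z \right)} = 7 - z \left(-4\right) = 7 - - 4 z = 7 + 4 z$)
$\left(\left(\left(-13 - 8\right)^{2} + 12933\right) \left(22695 + x{\left(45 \right)}\right) + \left(-7374 + 6848\right)\right) \left(20574 - 1434\right) = \left(\left(\left(-13 - 8\right)^{2} + 12933\right) \left(22695 + \left(7 + 4 \cdot 45\right)\right) + \left(-7374 + 6848\right)\right) \left(20574 - 1434\right) = \left(\left(\left(-21\right)^{2} + 12933\right) \left(22695 + \left(7 + 180\right)\right) - 526\right) 19140 = \left(\left(441 + 12933\right) \left(22695 + 187\right) - 526\right) 19140 = \left(13374 \cdot 22882 - 526\right) 19140 = \left(306023868 - 526\right) 19140 = 306023342 \cdot 19140 = 5857286765880$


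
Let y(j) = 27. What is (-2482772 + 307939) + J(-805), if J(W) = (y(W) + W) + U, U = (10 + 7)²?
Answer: -2175322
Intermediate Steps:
U = 289 (U = 17² = 289)
J(W) = 316 + W (J(W) = (27 + W) + 289 = 316 + W)
(-2482772 + 307939) + J(-805) = (-2482772 + 307939) + (316 - 805) = -2174833 - 489 = -2175322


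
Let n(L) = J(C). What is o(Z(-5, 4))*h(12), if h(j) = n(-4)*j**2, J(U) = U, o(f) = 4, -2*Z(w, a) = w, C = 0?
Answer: 0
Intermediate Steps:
Z(w, a) = -w/2
n(L) = 0
h(j) = 0 (h(j) = 0*j**2 = 0)
o(Z(-5, 4))*h(12) = 4*0 = 0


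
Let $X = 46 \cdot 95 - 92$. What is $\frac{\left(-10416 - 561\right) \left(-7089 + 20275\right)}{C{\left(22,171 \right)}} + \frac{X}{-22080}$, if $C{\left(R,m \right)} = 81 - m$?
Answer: $\frac{771961091}{480} \approx 1.6083 \cdot 10^{6}$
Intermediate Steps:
$X = 4278$ ($X = 4370 - 92 = 4278$)
$\frac{\left(-10416 - 561\right) \left(-7089 + 20275\right)}{C{\left(22,171 \right)}} + \frac{X}{-22080} = \frac{\left(-10416 - 561\right) \left(-7089 + 20275\right)}{81 - 171} + \frac{4278}{-22080} = \frac{\left(-10977\right) 13186}{81 - 171} + 4278 \left(- \frac{1}{22080}\right) = - \frac{144742722}{-90} - \frac{31}{160} = \left(-144742722\right) \left(- \frac{1}{90}\right) - \frac{31}{160} = \frac{24123787}{15} - \frac{31}{160} = \frac{771961091}{480}$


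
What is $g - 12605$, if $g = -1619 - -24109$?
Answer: $9885$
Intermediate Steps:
$g = 22490$ ($g = -1619 + 24109 = 22490$)
$g - 12605 = 22490 - 12605 = 9885$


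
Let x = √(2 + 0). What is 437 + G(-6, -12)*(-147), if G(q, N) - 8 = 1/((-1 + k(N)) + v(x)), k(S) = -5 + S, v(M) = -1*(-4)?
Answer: -1457/2 ≈ -728.50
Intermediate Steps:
x = √2 ≈ 1.4142
v(M) = 4
G(q, N) = 8 + 1/(-2 + N) (G(q, N) = 8 + 1/((-1 + (-5 + N)) + 4) = 8 + 1/((-6 + N) + 4) = 8 + 1/(-2 + N))
437 + G(-6, -12)*(-147) = 437 + ((-15 + 8*(-12))/(-2 - 12))*(-147) = 437 + ((-15 - 96)/(-14))*(-147) = 437 - 1/14*(-111)*(-147) = 437 + (111/14)*(-147) = 437 - 2331/2 = -1457/2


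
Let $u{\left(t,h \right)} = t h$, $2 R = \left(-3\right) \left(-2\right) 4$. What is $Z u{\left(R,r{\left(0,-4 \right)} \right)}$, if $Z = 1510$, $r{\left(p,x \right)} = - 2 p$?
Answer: $0$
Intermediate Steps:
$R = 12$ ($R = \frac{\left(-3\right) \left(-2\right) 4}{2} = \frac{6 \cdot 4}{2} = \frac{1}{2} \cdot 24 = 12$)
$u{\left(t,h \right)} = h t$
$Z u{\left(R,r{\left(0,-4 \right)} \right)} = 1510 \left(-2\right) 0 \cdot 12 = 1510 \cdot 0 \cdot 12 = 1510 \cdot 0 = 0$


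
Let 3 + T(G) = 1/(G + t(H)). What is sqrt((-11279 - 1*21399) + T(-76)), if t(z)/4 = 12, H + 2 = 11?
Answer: I*sqrt(6405483)/14 ≈ 180.78*I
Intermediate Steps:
H = 9 (H = -2 + 11 = 9)
t(z) = 48 (t(z) = 4*12 = 48)
T(G) = -3 + 1/(48 + G) (T(G) = -3 + 1/(G + 48) = -3 + 1/(48 + G))
sqrt((-11279 - 1*21399) + T(-76)) = sqrt((-11279 - 1*21399) + (-143 - 3*(-76))/(48 - 76)) = sqrt((-11279 - 21399) + (-143 + 228)/(-28)) = sqrt(-32678 - 1/28*85) = sqrt(-32678 - 85/28) = sqrt(-915069/28) = I*sqrt(6405483)/14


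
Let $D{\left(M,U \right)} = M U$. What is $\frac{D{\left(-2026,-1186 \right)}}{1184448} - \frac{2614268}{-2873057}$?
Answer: $\frac{2499987323429}{850746654384} \approx 2.9386$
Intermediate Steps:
$\frac{D{\left(-2026,-1186 \right)}}{1184448} - \frac{2614268}{-2873057} = \frac{\left(-2026\right) \left(-1186\right)}{1184448} - \frac{2614268}{-2873057} = 2402836 \cdot \frac{1}{1184448} - - \frac{2614268}{2873057} = \frac{600709}{296112} + \frac{2614268}{2873057} = \frac{2499987323429}{850746654384}$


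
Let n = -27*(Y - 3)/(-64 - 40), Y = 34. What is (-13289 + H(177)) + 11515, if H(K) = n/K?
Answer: -10884985/6136 ≈ -1774.0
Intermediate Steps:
n = 837/104 (n = -27*(34 - 3)/(-64 - 40) = -27/((-104/31)) = -27/((-104*1/31)) = -27/(-104/31) = -27*(-31/104) = 837/104 ≈ 8.0481)
H(K) = 837/(104*K)
(-13289 + H(177)) + 11515 = (-13289 + (837/104)/177) + 11515 = (-13289 + (837/104)*(1/177)) + 11515 = (-13289 + 279/6136) + 11515 = -81541025/6136 + 11515 = -10884985/6136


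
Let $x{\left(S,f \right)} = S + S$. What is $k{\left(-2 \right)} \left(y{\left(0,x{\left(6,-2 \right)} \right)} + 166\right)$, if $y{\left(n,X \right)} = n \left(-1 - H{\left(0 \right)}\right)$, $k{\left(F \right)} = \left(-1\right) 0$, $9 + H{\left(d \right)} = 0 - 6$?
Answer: $0$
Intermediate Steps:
$H{\left(d \right)} = -15$ ($H{\left(d \right)} = -9 + \left(0 - 6\right) = -9 - 6 = -15$)
$k{\left(F \right)} = 0$
$x{\left(S,f \right)} = 2 S$
$y{\left(n,X \right)} = 14 n$ ($y{\left(n,X \right)} = n \left(-1 - -15\right) = n \left(-1 + 15\right) = n 14 = 14 n$)
$k{\left(-2 \right)} \left(y{\left(0,x{\left(6,-2 \right)} \right)} + 166\right) = 0 \left(14 \cdot 0 + 166\right) = 0 \left(0 + 166\right) = 0 \cdot 166 = 0$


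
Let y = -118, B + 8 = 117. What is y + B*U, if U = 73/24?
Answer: 5125/24 ≈ 213.54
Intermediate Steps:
B = 109 (B = -8 + 117 = 109)
U = 73/24 (U = 73*(1/24) = 73/24 ≈ 3.0417)
y + B*U = -118 + 109*(73/24) = -118 + 7957/24 = 5125/24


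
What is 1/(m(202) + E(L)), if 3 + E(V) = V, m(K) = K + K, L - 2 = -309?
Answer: 1/94 ≈ 0.010638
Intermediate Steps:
L = -307 (L = 2 - 309 = -307)
m(K) = 2*K
E(V) = -3 + V
1/(m(202) + E(L)) = 1/(2*202 + (-3 - 307)) = 1/(404 - 310) = 1/94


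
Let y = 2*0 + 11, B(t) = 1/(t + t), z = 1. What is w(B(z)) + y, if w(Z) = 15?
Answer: 26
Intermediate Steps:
B(t) = 1/(2*t)
y = 11 (y = 0 + 11 = 11)
w(B(z)) + y = 15 + 11 = 26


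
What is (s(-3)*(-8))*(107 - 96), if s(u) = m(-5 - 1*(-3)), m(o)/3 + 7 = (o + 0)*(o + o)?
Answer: -264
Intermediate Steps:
m(o) = -21 + 6*o² (m(o) = -21 + 3*((o + 0)*(o + o)) = -21 + 3*(o*(2*o)) = -21 + 3*(2*o²) = -21 + 6*o²)
s(u) = 3 (s(u) = -21 + 6*(-5 - 1*(-3))² = -21 + 6*(-5 + 3)² = -21 + 6*(-2)² = -21 + 6*4 = -21 + 24 = 3)
(s(-3)*(-8))*(107 - 96) = (3*(-8))*(107 - 96) = -24*11 = -264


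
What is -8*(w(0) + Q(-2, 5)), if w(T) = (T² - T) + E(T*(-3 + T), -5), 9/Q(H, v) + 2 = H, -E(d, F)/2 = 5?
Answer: 98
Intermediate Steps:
E(d, F) = -10 (E(d, F) = -2*5 = -10)
Q(H, v) = 9/(-2 + H)
w(T) = -10 + T² - T (w(T) = (T² - T) - 10 = -10 + T² - T)
-8*(w(0) + Q(-2, 5)) = -8*((-10 + 0² - 1*0) + 9/(-2 - 2)) = -8*((-10 + 0 + 0) + 9/(-4)) = -8*(-10 + 9*(-¼)) = -8*(-10 - 9/4) = -8*(-49/4) = 98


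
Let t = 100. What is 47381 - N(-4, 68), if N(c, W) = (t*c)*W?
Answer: 74581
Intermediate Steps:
N(c, W) = 100*W*c (N(c, W) = (100*c)*W = 100*W*c)
47381 - N(-4, 68) = 47381 - 100*68*(-4) = 47381 - 1*(-27200) = 47381 + 27200 = 74581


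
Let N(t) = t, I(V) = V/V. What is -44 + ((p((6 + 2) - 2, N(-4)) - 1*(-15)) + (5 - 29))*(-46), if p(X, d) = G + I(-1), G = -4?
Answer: 508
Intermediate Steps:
I(V) = 1
p(X, d) = -3 (p(X, d) = -4 + 1 = -3)
-44 + ((p((6 + 2) - 2, N(-4)) - 1*(-15)) + (5 - 29))*(-46) = -44 + ((-3 - 1*(-15)) + (5 - 29))*(-46) = -44 + ((-3 + 15) - 24)*(-46) = -44 + (12 - 24)*(-46) = -44 - 12*(-46) = -44 + 552 = 508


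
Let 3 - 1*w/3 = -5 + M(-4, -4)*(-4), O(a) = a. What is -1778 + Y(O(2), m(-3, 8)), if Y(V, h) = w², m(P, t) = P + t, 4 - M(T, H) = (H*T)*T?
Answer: 703822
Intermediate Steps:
M(T, H) = 4 - H*T² (M(T, H) = 4 - H*T*T = 4 - H*T²)
w = 840 (w = 9 - 3*(-5 + (4 - 1*(-4)*(-4)²)*(-4)) = 9 - 3*(-5 + (4 - 1*(-4)*16)*(-4)) = 9 - 3*(-5 + (4 + 64)*(-4)) = 9 - 3*(-5 + 68*(-4)) = 9 - 3*(-5 - 272) = 9 - 3*(-277) = 9 + 831 = 840)
Y(V, h) = 705600 (Y(V, h) = 840² = 705600)
-1778 + Y(O(2), m(-3, 8)) = -1778 + 705600 = 703822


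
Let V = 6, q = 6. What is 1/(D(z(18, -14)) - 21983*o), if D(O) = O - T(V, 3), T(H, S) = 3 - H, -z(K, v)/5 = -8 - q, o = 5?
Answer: -1/109842 ≈ -9.1040e-6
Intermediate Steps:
z(K, v) = 70 (z(K, v) = -5*(-8 - 1*6) = -5*(-8 - 6) = -5*(-14) = 70)
D(O) = 3 + O (D(O) = O - (3 - 1*6) = O - (3 - 6) = O - 1*(-3) = O + 3 = 3 + O)
1/(D(z(18, -14)) - 21983*o) = 1/((3 + 70) - 21983*5) = 1/(73 - 109915) = 1/(-109842) = -1/109842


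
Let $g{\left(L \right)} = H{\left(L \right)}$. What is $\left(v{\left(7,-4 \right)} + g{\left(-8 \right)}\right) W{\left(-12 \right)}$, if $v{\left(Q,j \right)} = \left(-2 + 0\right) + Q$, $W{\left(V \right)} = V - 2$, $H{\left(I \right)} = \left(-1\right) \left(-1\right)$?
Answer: $-84$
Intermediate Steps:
$H{\left(I \right)} = 1$
$g{\left(L \right)} = 1$
$W{\left(V \right)} = -2 + V$ ($W{\left(V \right)} = V - 2 = -2 + V$)
$v{\left(Q,j \right)} = -2 + Q$
$\left(v{\left(7,-4 \right)} + g{\left(-8 \right)}\right) W{\left(-12 \right)} = \left(\left(-2 + 7\right) + 1\right) \left(-2 - 12\right) = \left(5 + 1\right) \left(-14\right) = 6 \left(-14\right) = -84$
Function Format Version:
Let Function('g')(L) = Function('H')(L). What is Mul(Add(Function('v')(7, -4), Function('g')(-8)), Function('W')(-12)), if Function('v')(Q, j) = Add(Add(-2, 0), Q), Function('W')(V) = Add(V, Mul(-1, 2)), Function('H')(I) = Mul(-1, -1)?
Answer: -84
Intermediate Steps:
Function('H')(I) = 1
Function('g')(L) = 1
Function('W')(V) = Add(-2, V) (Function('W')(V) = Add(V, -2) = Add(-2, V))
Function('v')(Q, j) = Add(-2, Q)
Mul(Add(Function('v')(7, -4), Function('g')(-8)), Function('W')(-12)) = Mul(Add(Add(-2, 7), 1), Add(-2, -12)) = Mul(Add(5, 1), -14) = Mul(6, -14) = -84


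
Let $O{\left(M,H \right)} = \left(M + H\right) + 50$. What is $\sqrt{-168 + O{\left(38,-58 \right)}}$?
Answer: $i \sqrt{138} \approx 11.747 i$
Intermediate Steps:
$O{\left(M,H \right)} = 50 + H + M$ ($O{\left(M,H \right)} = \left(H + M\right) + 50 = 50 + H + M$)
$\sqrt{-168 + O{\left(38,-58 \right)}} = \sqrt{-168 + \left(50 - 58 + 38\right)} = \sqrt{-168 + 30} = \sqrt{-138} = i \sqrt{138}$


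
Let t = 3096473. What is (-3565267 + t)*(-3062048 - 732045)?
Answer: 1778648033842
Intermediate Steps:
(-3565267 + t)*(-3062048 - 732045) = (-3565267 + 3096473)*(-3062048 - 732045) = -468794*(-3794093) = 1778648033842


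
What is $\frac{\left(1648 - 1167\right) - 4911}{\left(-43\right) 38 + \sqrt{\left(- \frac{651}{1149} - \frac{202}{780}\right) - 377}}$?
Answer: $\frac{1081232669400}{398867763523} + \frac{4430 i \sqrt{8429815894110}}{398867763523} \approx 2.7108 + 0.032247 i$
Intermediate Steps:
$\frac{\left(1648 - 1167\right) - 4911}{\left(-43\right) 38 + \sqrt{\left(- \frac{651}{1149} - \frac{202}{780}\right) - 377}} = \frac{\left(1648 - 1167\right) - 4911}{-1634 + \sqrt{\left(\left(-651\right) \frac{1}{1149} - \frac{101}{390}\right) - 377}} = \frac{481 - 4911}{-1634 + \sqrt{\left(- \frac{217}{383} - \frac{101}{390}\right) - 377}} = - \frac{4430}{-1634 + \sqrt{- \frac{123313}{149370} - 377}} = - \frac{4430}{-1634 + \sqrt{- \frac{56435803}{149370}}} = - \frac{4430}{-1634 + \frac{i \sqrt{8429815894110}}{149370}}$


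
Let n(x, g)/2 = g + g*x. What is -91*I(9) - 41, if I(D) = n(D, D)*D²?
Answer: -1326821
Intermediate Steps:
n(x, g) = 2*g + 2*g*x (n(x, g) = 2*(g + g*x) = 2*g + 2*g*x)
I(D) = 2*D³*(1 + D) (I(D) = (2*D*(1 + D))*D² = 2*D³*(1 + D))
-91*I(9) - 41 = -182*9³*(1 + 9) - 41 = -182*729*10 - 41 = -91*14580 - 41 = -1326780 - 41 = -1326821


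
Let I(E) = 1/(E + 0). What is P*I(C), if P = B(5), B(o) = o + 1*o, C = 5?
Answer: 2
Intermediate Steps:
I(E) = 1/E
B(o) = 2*o (B(o) = o + o = 2*o)
P = 10 (P = 2*5 = 10)
P*I(C) = 10/5 = 10*(1/5) = 2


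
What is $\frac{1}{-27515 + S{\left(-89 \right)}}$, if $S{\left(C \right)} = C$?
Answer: $- \frac{1}{27604} \approx -3.6227 \cdot 10^{-5}$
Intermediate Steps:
$\frac{1}{-27515 + S{\left(-89 \right)}} = \frac{1}{-27515 - 89} = \frac{1}{-27604} = - \frac{1}{27604}$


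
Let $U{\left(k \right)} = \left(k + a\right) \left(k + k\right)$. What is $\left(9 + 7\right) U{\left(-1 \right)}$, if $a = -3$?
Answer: $128$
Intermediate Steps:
$U{\left(k \right)} = 2 k \left(-3 + k\right)$ ($U{\left(k \right)} = \left(k - 3\right) \left(k + k\right) = \left(-3 + k\right) 2 k = 2 k \left(-3 + k\right)$)
$\left(9 + 7\right) U{\left(-1 \right)} = \left(9 + 7\right) 2 \left(-1\right) \left(-3 - 1\right) = 16 \cdot 2 \left(-1\right) \left(-4\right) = 16 \cdot 8 = 128$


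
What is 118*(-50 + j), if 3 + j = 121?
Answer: 8024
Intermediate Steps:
j = 118 (j = -3 + 121 = 118)
118*(-50 + j) = 118*(-50 + 118) = 118*68 = 8024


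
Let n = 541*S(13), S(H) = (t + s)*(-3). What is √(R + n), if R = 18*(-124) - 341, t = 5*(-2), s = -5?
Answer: 2*√5443 ≈ 147.55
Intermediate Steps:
t = -10
S(H) = 45 (S(H) = (-10 - 5)*(-3) = -15*(-3) = 45)
R = -2573 (R = -2232 - 341 = -2573)
n = 24345 (n = 541*45 = 24345)
√(R + n) = √(-2573 + 24345) = √21772 = 2*√5443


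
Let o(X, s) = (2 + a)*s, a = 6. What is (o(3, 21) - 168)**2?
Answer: 0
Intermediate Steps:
o(X, s) = 8*s (o(X, s) = (2 + 6)*s = 8*s)
(o(3, 21) - 168)**2 = (8*21 - 168)**2 = (168 - 168)**2 = 0**2 = 0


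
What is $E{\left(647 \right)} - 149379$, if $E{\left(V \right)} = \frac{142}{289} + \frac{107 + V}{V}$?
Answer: $- \frac{27931023777}{186983} \approx -1.4938 \cdot 10^{5}$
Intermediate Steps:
$E{\left(V \right)} = \frac{142}{289} + \frac{107 + V}{V}$ ($E{\left(V \right)} = 142 \cdot \frac{1}{289} + \frac{107 + V}{V} = \frac{142}{289} + \frac{107 + V}{V}$)
$E{\left(647 \right)} - 149379 = \left(\frac{431}{289} + \frac{107}{647}\right) - 149379 = \frac{309780}{186983} - 149379 = - \frac{27931023777}{186983}$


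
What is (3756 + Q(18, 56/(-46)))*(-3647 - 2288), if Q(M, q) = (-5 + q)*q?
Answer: -11816157680/529 ≈ -2.2337e+7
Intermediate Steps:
Q(M, q) = q*(-5 + q)
(3756 + Q(18, 56/(-46)))*(-3647 - 2288) = (3756 + (56/(-46))*(-5 + 56/(-46)))*(-3647 - 2288) = (3756 + (56*(-1/46))*(-5 + 56*(-1/46)))*(-5935) = (3756 - 28*(-5 - 28/23)/23)*(-5935) = (3756 - 28/23*(-143/23))*(-5935) = (3756 + 4004/529)*(-5935) = (1990928/529)*(-5935) = -11816157680/529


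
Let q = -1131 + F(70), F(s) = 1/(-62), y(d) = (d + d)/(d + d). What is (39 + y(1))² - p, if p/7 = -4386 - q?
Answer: 1511863/62 ≈ 24385.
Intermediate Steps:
y(d) = 1 (y(d) = (2*d)/((2*d)) = (2*d)*(1/(2*d)) = 1)
F(s) = -1/62
q = -70123/62 (q = -1131 - 1/62 = -70123/62 ≈ -1131.0)
p = -1412663/62 (p = 7*(-4386 - 1*(-70123/62)) = 7*(-4386 + 70123/62) = 7*(-201809/62) = -1412663/62 ≈ -22785.)
(39 + y(1))² - p = (39 + 1)² - 1*(-1412663/62) = 40² + 1412663/62 = 1600 + 1412663/62 = 1511863/62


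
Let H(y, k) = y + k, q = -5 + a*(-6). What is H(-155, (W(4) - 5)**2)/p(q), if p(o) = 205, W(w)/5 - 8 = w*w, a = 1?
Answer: 2614/41 ≈ 63.756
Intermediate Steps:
W(w) = 40 + 5*w**2 (W(w) = 40 + 5*(w*w) = 40 + 5*w**2)
q = -11 (q = -5 + 1*(-6) = -5 - 6 = -11)
H(y, k) = k + y
H(-155, (W(4) - 5)**2)/p(q) = (((40 + 5*4**2) - 5)**2 - 155)/205 = (((40 + 5*16) - 5)**2 - 155)*(1/205) = (((40 + 80) - 5)**2 - 155)*(1/205) = ((120 - 5)**2 - 155)*(1/205) = (115**2 - 155)*(1/205) = (13225 - 155)*(1/205) = 13070*(1/205) = 2614/41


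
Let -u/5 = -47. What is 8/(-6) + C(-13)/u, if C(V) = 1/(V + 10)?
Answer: -941/705 ≈ -1.3348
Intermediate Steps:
u = 235 (u = -5*(-47) = 235)
C(V) = 1/(10 + V)
8/(-6) + C(-13)/u = 8/(-6) + 1/((10 - 13)*235) = 8*(-⅙) + (1/235)/(-3) = -4/3 - ⅓*1/235 = -4/3 - 1/705 = -941/705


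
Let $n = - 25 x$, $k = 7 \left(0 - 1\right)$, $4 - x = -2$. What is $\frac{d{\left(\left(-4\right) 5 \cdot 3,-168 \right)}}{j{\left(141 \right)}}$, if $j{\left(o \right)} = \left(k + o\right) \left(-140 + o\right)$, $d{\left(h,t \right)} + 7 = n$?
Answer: $- \frac{157}{134} \approx -1.1716$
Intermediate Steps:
$x = 6$ ($x = 4 - -2 = 4 + 2 = 6$)
$k = -7$ ($k = 7 \left(-1\right) = -7$)
$n = -150$ ($n = \left(-25\right) 6 = -150$)
$d{\left(h,t \right)} = -157$ ($d{\left(h,t \right)} = -7 - 150 = -157$)
$j{\left(o \right)} = \left(-140 + o\right) \left(-7 + o\right)$ ($j{\left(o \right)} = \left(-7 + o\right) \left(-140 + o\right) = \left(-140 + o\right) \left(-7 + o\right)$)
$\frac{d{\left(\left(-4\right) 5 \cdot 3,-168 \right)}}{j{\left(141 \right)}} = - \frac{157}{980 + 141^{2} - 20727} = - \frac{157}{980 + 19881 - 20727} = - \frac{157}{134}$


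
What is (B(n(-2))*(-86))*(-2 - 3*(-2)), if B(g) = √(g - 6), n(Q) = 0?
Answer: -344*I*√6 ≈ -842.62*I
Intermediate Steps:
B(g) = √(-6 + g)
(B(n(-2))*(-86))*(-2 - 3*(-2)) = (√(-6 + 0)*(-86))*(-2 - 3*(-2)) = (√(-6)*(-86))*(-2 + 6) = ((I*√6)*(-86))*4 = -86*I*√6*4 = -344*I*√6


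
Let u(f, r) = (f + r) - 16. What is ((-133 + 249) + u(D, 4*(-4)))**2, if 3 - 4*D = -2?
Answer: 116281/16 ≈ 7267.6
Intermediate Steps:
D = 5/4 (D = 3/4 - 1/4*(-2) = 3/4 + 1/2 = 5/4 ≈ 1.2500)
u(f, r) = -16 + f + r
((-133 + 249) + u(D, 4*(-4)))**2 = ((-133 + 249) + (-16 + 5/4 + 4*(-4)))**2 = (116 + (-16 + 5/4 - 16))**2 = (116 - 123/4)**2 = (341/4)**2 = 116281/16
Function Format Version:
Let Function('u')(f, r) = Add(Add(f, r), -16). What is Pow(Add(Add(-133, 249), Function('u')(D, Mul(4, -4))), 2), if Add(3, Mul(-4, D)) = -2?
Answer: Rational(116281, 16) ≈ 7267.6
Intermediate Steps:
D = Rational(5, 4) (D = Add(Rational(3, 4), Mul(Rational(-1, 4), -2)) = Add(Rational(3, 4), Rational(1, 2)) = Rational(5, 4) ≈ 1.2500)
Function('u')(f, r) = Add(-16, f, r)
Pow(Add(Add(-133, 249), Function('u')(D, Mul(4, -4))), 2) = Pow(Add(Add(-133, 249), Add(-16, Rational(5, 4), Mul(4, -4))), 2) = Pow(Add(116, Add(-16, Rational(5, 4), -16)), 2) = Pow(Add(116, Rational(-123, 4)), 2) = Pow(Rational(341, 4), 2) = Rational(116281, 16)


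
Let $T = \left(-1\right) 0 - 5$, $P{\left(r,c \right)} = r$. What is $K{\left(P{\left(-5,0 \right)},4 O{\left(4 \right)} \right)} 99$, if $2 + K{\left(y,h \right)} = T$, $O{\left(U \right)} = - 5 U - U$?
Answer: $-693$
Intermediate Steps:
$O{\left(U \right)} = - 6 U$
$T = -5$ ($T = 0 - 5 = -5$)
$K{\left(y,h \right)} = -7$ ($K{\left(y,h \right)} = -2 - 5 = -7$)
$K{\left(P{\left(-5,0 \right)},4 O{\left(4 \right)} \right)} 99 = \left(-7\right) 99 = -693$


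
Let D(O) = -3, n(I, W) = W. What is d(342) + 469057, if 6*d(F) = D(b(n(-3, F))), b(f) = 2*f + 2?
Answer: 938113/2 ≈ 4.6906e+5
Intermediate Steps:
b(f) = 2 + 2*f
d(F) = -1/2 (d(F) = (1/6)*(-3) = -1/2)
d(342) + 469057 = -1/2 + 469057 = 938113/2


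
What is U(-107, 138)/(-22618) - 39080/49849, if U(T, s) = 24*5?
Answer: -444946660/563742341 ≈ -0.78927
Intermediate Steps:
U(T, s) = 120
U(-107, 138)/(-22618) - 39080/49849 = 120/(-22618) - 39080/49849 = 120*(-1/22618) - 39080*1/49849 = -60/11309 - 39080/49849 = -444946660/563742341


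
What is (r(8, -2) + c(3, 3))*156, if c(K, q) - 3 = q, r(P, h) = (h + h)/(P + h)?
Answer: 832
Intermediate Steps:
r(P, h) = 2*h/(P + h) (r(P, h) = (2*h)/(P + h) = 2*h/(P + h))
c(K, q) = 3 + q
(r(8, -2) + c(3, 3))*156 = (2*(-2)/(8 - 2) + (3 + 3))*156 = (2*(-2)/6 + 6)*156 = (2*(-2)*(⅙) + 6)*156 = (-⅔ + 6)*156 = (16/3)*156 = 832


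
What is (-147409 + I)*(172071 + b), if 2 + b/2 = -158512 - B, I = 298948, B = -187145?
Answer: 34752893487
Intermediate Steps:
b = 57262 (b = -4 + 2*(-158512 - 1*(-187145)) = -4 + 2*(-158512 + 187145) = -4 + 2*28633 = -4 + 57266 = 57262)
(-147409 + I)*(172071 + b) = (-147409 + 298948)*(172071 + 57262) = 151539*229333 = 34752893487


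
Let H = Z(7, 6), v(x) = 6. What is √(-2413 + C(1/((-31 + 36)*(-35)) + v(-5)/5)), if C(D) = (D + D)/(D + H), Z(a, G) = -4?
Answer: 3*I*√64659299/491 ≈ 49.131*I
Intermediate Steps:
H = -4
C(D) = 2*D/(-4 + D) (C(D) = (D + D)/(D - 4) = (2*D)/(-4 + D) = 2*D/(-4 + D))
√(-2413 + C(1/((-31 + 36)*(-35)) + v(-5)/5)) = √(-2413 + 2*(1/((-31 + 36)*(-35)) + 6/5)/(-4 + (1/((-31 + 36)*(-35)) + 6/5))) = √(-2413 + 2*(-1/35/5 + 6*(⅕))/(-4 + (-1/35/5 + 6*(⅕)))) = √(-2413 + 2*((⅕)*(-1/35) + 6/5)/(-4 + ((⅕)*(-1/35) + 6/5))) = √(-2413 + 2*(-1/175 + 6/5)/(-4 + (-1/175 + 6/5))) = √(-2413 + 2*(209/175)/(-4 + 209/175)) = √(-2413 + 2*(209/175)/(-491/175)) = √(-2413 + 2*(209/175)*(-175/491)) = √(-2413 - 418/491) = √(-1185201/491) = 3*I*√64659299/491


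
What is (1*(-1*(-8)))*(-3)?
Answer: -24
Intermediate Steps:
(1*(-1*(-8)))*(-3) = (1*8)*(-3) = 8*(-3) = -24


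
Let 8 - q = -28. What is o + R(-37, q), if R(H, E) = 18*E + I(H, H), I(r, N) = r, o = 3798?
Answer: 4409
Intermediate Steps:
q = 36 (q = 8 - 1*(-28) = 8 + 28 = 36)
R(H, E) = H + 18*E (R(H, E) = 18*E + H = H + 18*E)
o + R(-37, q) = 3798 + (-37 + 18*36) = 3798 + (-37 + 648) = 3798 + 611 = 4409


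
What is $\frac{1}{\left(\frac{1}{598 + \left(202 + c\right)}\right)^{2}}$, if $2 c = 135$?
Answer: $\frac{3010225}{4} \approx 7.5256 \cdot 10^{5}$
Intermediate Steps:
$c = \frac{135}{2}$ ($c = \frac{1}{2} \cdot 135 = \frac{135}{2} \approx 67.5$)
$\frac{1}{\left(\frac{1}{598 + \left(202 + c\right)}\right)^{2}} = \frac{1}{\left(\frac{1}{598 + \left(202 + \frac{135}{2}\right)}\right)^{2}} = \frac{1}{\left(\frac{1}{598 + \frac{539}{2}}\right)^{2}} = \frac{1}{\left(\frac{1}{\frac{1735}{2}}\right)^{2}} = \frac{1}{\left(\frac{2}{1735}\right)^{2}} = \frac{1}{\frac{4}{3010225}} = \frac{3010225}{4}$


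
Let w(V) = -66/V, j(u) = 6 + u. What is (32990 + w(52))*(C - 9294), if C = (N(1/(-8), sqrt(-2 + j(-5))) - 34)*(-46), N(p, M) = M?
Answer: -3315037555/13 - 19727261*I/13 ≈ -2.55e+8 - 1.5175e+6*I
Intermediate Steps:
C = 1564 - 46*I (C = (sqrt(-2 + (6 - 5)) - 34)*(-46) = (sqrt(-2 + 1) - 34)*(-46) = (sqrt(-1) - 34)*(-46) = (I - 34)*(-46) = (-34 + I)*(-46) = 1564 - 46*I ≈ 1564.0 - 46.0*I)
(32990 + w(52))*(C - 9294) = (32990 - 66/52)*((1564 - 46*I) - 9294) = (32990 - 66*1/52)*(-7730 - 46*I) = (32990 - 33/26)*(-7730 - 46*I) = 857707*(-7730 - 46*I)/26 = -3315037555/13 - 19727261*I/13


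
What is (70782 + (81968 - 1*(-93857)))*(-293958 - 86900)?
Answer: -93922248806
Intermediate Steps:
(70782 + (81968 - 1*(-93857)))*(-293958 - 86900) = (70782 + (81968 + 93857))*(-380858) = (70782 + 175825)*(-380858) = 246607*(-380858) = -93922248806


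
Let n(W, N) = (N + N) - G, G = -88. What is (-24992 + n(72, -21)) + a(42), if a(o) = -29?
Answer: -24975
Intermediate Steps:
n(W, N) = 88 + 2*N (n(W, N) = (N + N) - 1*(-88) = 2*N + 88 = 88 + 2*N)
(-24992 + n(72, -21)) + a(42) = (-24992 + (88 + 2*(-21))) - 29 = (-24992 + (88 - 42)) - 29 = (-24992 + 46) - 29 = -24946 - 29 = -24975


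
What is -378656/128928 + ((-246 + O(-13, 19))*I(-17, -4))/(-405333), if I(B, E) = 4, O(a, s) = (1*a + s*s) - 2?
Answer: -1599305663/544362219 ≈ -2.9379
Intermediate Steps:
O(a, s) = -2 + a + s**2 (O(a, s) = (a + s**2) - 2 = -2 + a + s**2)
-378656/128928 + ((-246 + O(-13, 19))*I(-17, -4))/(-405333) = -378656/128928 + ((-246 + (-2 - 13 + 19**2))*4)/(-405333) = -378656*1/128928 + ((-246 + (-2 - 13 + 361))*4)*(-1/405333) = -11833/4029 + ((-246 + 346)*4)*(-1/405333) = -11833/4029 + (100*4)*(-1/405333) = -11833/4029 + 400*(-1/405333) = -11833/4029 - 400/405333 = -1599305663/544362219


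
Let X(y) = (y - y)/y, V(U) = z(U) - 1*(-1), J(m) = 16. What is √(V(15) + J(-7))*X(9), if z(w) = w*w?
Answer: 0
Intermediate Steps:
z(w) = w²
V(U) = 1 + U² (V(U) = U² - 1*(-1) = U² + 1 = 1 + U²)
X(y) = 0 (X(y) = 0/y = 0)
√(V(15) + J(-7))*X(9) = √((1 + 15²) + 16)*0 = √((1 + 225) + 16)*0 = √(226 + 16)*0 = √242*0 = (11*√2)*0 = 0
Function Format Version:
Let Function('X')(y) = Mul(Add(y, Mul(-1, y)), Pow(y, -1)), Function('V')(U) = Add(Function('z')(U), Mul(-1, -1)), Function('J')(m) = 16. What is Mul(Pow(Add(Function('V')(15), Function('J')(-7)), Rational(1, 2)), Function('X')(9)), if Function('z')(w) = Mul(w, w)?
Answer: 0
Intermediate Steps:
Function('z')(w) = Pow(w, 2)
Function('V')(U) = Add(1, Pow(U, 2)) (Function('V')(U) = Add(Pow(U, 2), Mul(-1, -1)) = Add(Pow(U, 2), 1) = Add(1, Pow(U, 2)))
Function('X')(y) = 0 (Function('X')(y) = Mul(0, Pow(y, -1)) = 0)
Mul(Pow(Add(Function('V')(15), Function('J')(-7)), Rational(1, 2)), Function('X')(9)) = Mul(Pow(Add(Add(1, Pow(15, 2)), 16), Rational(1, 2)), 0) = Mul(Pow(Add(Add(1, 225), 16), Rational(1, 2)), 0) = Mul(Pow(Add(226, 16), Rational(1, 2)), 0) = Mul(Pow(242, Rational(1, 2)), 0) = Mul(Mul(11, Pow(2, Rational(1, 2))), 0) = 0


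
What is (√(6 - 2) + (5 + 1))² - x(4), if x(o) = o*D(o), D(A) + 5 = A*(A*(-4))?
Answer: 340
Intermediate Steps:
D(A) = -5 - 4*A² (D(A) = -5 + A*(A*(-4)) = -5 + A*(-4*A) = -5 - 4*A²)
x(o) = o*(-5 - 4*o²)
(√(6 - 2) + (5 + 1))² - x(4) = (√(6 - 2) + (5 + 1))² - (-1)*4*(5 + 4*4²) = (√4 + 6)² - (-1)*4*(5 + 4*16) = (2 + 6)² - (-1)*4*(5 + 64) = 8² - (-1)*4*69 = 64 - 1*(-276) = 64 + 276 = 340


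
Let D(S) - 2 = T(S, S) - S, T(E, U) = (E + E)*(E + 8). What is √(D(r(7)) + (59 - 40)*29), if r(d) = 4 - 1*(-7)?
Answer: 8*√15 ≈ 30.984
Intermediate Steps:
T(E, U) = 2*E*(8 + E) (T(E, U) = (2*E)*(8 + E) = 2*E*(8 + E))
r(d) = 11 (r(d) = 4 + 7 = 11)
D(S) = 2 - S + 2*S*(8 + S) (D(S) = 2 + (2*S*(8 + S) - S) = 2 + (-S + 2*S*(8 + S)) = 2 - S + 2*S*(8 + S))
√(D(r(7)) + (59 - 40)*29) = √((2 - 1*11 + 2*11*(8 + 11)) + (59 - 40)*29) = √((2 - 11 + 2*11*19) + 19*29) = √((2 - 11 + 418) + 551) = √(409 + 551) = √960 = 8*√15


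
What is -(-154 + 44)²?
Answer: -12100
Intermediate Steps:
-(-154 + 44)² = -1*(-110)² = -1*12100 = -12100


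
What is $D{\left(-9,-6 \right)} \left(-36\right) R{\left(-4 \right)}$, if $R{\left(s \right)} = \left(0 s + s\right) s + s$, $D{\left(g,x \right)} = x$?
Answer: $2592$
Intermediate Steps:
$R{\left(s \right)} = s + s^{2}$ ($R{\left(s \right)} = \left(0 + s\right) s + s = s s + s = s^{2} + s = s + s^{2}$)
$D{\left(-9,-6 \right)} \left(-36\right) R{\left(-4 \right)} = \left(-6\right) \left(-36\right) \left(- 4 \left(1 - 4\right)\right) = 216 \left(\left(-4\right) \left(-3\right)\right) = 216 \cdot 12 = 2592$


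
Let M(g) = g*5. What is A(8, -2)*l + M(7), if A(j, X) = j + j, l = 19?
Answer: 339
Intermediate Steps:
M(g) = 5*g
A(j, X) = 2*j
A(8, -2)*l + M(7) = (2*8)*19 + 5*7 = 16*19 + 35 = 304 + 35 = 339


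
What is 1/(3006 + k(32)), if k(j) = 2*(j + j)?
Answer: 1/3134 ≈ 0.00031908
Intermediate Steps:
k(j) = 4*j (k(j) = 2*(2*j) = 4*j)
1/(3006 + k(32)) = 1/(3006 + 4*32) = 1/(3006 + 128) = 1/3134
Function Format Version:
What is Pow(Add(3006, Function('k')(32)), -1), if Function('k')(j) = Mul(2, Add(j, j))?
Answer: Rational(1, 3134) ≈ 0.00031908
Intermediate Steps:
Function('k')(j) = Mul(4, j) (Function('k')(j) = Mul(2, Mul(2, j)) = Mul(4, j))
Pow(Add(3006, Function('k')(32)), -1) = Pow(Add(3006, Mul(4, 32)), -1) = Pow(Add(3006, 128), -1) = Pow(3134, -1) = Rational(1, 3134)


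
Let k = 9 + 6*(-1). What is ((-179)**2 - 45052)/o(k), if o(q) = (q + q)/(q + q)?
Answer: -13011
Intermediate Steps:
k = 3 (k = 9 - 6 = 3)
o(q) = 1 (o(q) = (2*q)/((2*q)) = (2*q)*(1/(2*q)) = 1)
((-179)**2 - 45052)/o(k) = ((-179)**2 - 45052)/1 = (32041 - 45052)*1 = -13011*1 = -13011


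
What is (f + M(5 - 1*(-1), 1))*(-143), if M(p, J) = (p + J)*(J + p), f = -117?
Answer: 9724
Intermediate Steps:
M(p, J) = (J + p)² (M(p, J) = (J + p)*(J + p) = (J + p)²)
(f + M(5 - 1*(-1), 1))*(-143) = (-117 + (1 + (5 - 1*(-1)))²)*(-143) = (-117 + (1 + (5 + 1))²)*(-143) = (-117 + (1 + 6)²)*(-143) = (-117 + 7²)*(-143) = (-117 + 49)*(-143) = -68*(-143) = 9724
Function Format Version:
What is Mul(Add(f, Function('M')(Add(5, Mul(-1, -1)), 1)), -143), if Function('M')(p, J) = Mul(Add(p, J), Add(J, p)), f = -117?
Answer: 9724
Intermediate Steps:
Function('M')(p, J) = Pow(Add(J, p), 2) (Function('M')(p, J) = Mul(Add(J, p), Add(J, p)) = Pow(Add(J, p), 2))
Mul(Add(f, Function('M')(Add(5, Mul(-1, -1)), 1)), -143) = Mul(Add(-117, Pow(Add(1, Add(5, Mul(-1, -1))), 2)), -143) = Mul(Add(-117, Pow(Add(1, Add(5, 1)), 2)), -143) = Mul(Add(-117, Pow(Add(1, 6), 2)), -143) = Mul(Add(-117, Pow(7, 2)), -143) = Mul(Add(-117, 49), -143) = Mul(-68, -143) = 9724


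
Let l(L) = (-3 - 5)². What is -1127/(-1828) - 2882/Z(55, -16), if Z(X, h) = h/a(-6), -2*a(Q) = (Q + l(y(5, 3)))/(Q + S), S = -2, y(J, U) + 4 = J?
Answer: 19115605/29248 ≈ 653.57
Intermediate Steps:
y(J, U) = -4 + J
l(L) = 64 (l(L) = (-8)² = 64)
a(Q) = -(64 + Q)/(2*(-2 + Q)) (a(Q) = -(Q + 64)/(2*(Q - 2)) = -(64 + Q)/(2*(-2 + Q)))
Z(X, h) = 8*h/29 (Z(X, h) = h/(((-64 - 1*(-6))/(2*(-2 - 6)))) = h/(((½)*(-64 + 6)/(-8))) = h/(((½)*(-⅛)*(-58))) = h/(29/8) = h*(8/29) = 8*h/29)
-1127/(-1828) - 2882/Z(55, -16) = -1127/(-1828) - 2882/((8/29)*(-16)) = -1127*(-1/1828) - 2882/(-128/29) = 1127/1828 - 2882*(-29/128) = 1127/1828 + 41789/64 = 19115605/29248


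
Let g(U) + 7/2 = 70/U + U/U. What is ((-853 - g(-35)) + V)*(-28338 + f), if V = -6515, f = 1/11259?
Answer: 1566253468769/7506 ≈ 2.0867e+8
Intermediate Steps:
f = 1/11259 ≈ 8.8818e-5
g(U) = -5/2 + 70/U (g(U) = -7/2 + (70/U + U/U) = -7/2 + (70/U + 1) = -7/2 + (1 + 70/U) = -5/2 + 70/U)
((-853 - g(-35)) + V)*(-28338 + f) = ((-853 - (-5/2 + 70/(-35))) - 6515)*(-28338 + 1/11259) = ((-853 - (-5/2 + 70*(-1/35))) - 6515)*(-319057541/11259) = ((-853 - (-5/2 - 2)) - 6515)*(-319057541/11259) = ((-853 - 1*(-9/2)) - 6515)*(-319057541/11259) = ((-853 + 9/2) - 6515)*(-319057541/11259) = (-1697/2 - 6515)*(-319057541/11259) = -14727/2*(-319057541/11259) = 1566253468769/7506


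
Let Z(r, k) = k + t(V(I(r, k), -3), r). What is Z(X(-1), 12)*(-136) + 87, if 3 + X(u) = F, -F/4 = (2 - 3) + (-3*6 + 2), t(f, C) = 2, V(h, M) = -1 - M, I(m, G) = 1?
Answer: -1817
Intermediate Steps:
F = 68 (F = -4*((2 - 3) + (-3*6 + 2)) = -4*(-1 + (-18 + 2)) = -4*(-1 - 16) = -4*(-17) = 68)
X(u) = 65 (X(u) = -3 + 68 = 65)
Z(r, k) = 2 + k (Z(r, k) = k + 2 = 2 + k)
Z(X(-1), 12)*(-136) + 87 = (2 + 12)*(-136) + 87 = 14*(-136) + 87 = -1904 + 87 = -1817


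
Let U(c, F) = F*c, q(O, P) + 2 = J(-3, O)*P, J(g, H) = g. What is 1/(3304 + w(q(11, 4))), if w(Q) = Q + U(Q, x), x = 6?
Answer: 1/3206 ≈ 0.00031192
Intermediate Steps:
q(O, P) = -2 - 3*P
w(Q) = 7*Q (w(Q) = Q + 6*Q = 7*Q)
1/(3304 + w(q(11, 4))) = 1/(3304 + 7*(-2 - 3*4)) = 1/(3304 + 7*(-2 - 12)) = 1/(3304 + 7*(-14)) = 1/(3304 - 98) = 1/3206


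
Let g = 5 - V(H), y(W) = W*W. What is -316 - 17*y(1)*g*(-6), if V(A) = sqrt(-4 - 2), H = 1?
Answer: 194 - 102*I*sqrt(6) ≈ 194.0 - 249.85*I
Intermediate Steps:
V(A) = I*sqrt(6) (V(A) = sqrt(-6) = I*sqrt(6))
y(W) = W**2
g = 5 - I*sqrt(6) ≈ 5.0 - 2.4495*I
-316 - 17*y(1)*g*(-6) = -316 - 17*1**2*(5 - I*sqrt(6))*(-6) = -316 - 17*1*(5 - I*sqrt(6))*(-6) = -316 - 17*(5 - I*sqrt(6))*(-6) = -316 - 17*(-30 + 6*I*sqrt(6)) = -316 + (510 - 102*I*sqrt(6)) = 194 - 102*I*sqrt(6)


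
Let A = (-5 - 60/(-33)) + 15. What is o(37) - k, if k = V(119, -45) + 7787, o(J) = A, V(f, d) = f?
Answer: -86836/11 ≈ -7894.2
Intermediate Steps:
A = 130/11 (A = (-5 - 60*(-1/33)) + 15 = (-5 + 20/11) + 15 = -35/11 + 15 = 130/11 ≈ 11.818)
o(J) = 130/11
k = 7906 (k = 119 + 7787 = 7906)
o(37) - k = 130/11 - 1*7906 = 130/11 - 7906 = -86836/11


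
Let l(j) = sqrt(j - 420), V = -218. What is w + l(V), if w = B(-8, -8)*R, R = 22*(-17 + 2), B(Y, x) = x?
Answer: 2640 + I*sqrt(638) ≈ 2640.0 + 25.259*I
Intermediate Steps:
l(j) = sqrt(-420 + j)
R = -330 (R = 22*(-15) = -330)
w = 2640 (w = -8*(-330) = 2640)
w + l(V) = 2640 + sqrt(-420 - 218) = 2640 + sqrt(-638) = 2640 + I*sqrt(638)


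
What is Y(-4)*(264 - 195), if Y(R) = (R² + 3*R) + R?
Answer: 0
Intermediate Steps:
Y(R) = R² + 4*R
Y(-4)*(264 - 195) = (-4*(4 - 4))*(264 - 195) = -4*0*69 = 0*69 = 0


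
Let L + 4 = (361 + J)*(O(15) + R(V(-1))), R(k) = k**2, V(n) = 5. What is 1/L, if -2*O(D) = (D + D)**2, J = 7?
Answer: -1/156404 ≈ -6.3937e-6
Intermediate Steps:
O(D) = -2*D**2 (O(D) = -(D + D)**2/2 = -4*D**2/2 = -2*D**2)
L = -156404 (L = -4 + (361 + 7)*(-2*15**2 + 5**2) = -4 + 368*(-2*225 + 25) = -4 + 368*(-450 + 25) = -4 + 368*(-425) = -4 - 156400 = -156404)
1/L = 1/(-156404) = -1/156404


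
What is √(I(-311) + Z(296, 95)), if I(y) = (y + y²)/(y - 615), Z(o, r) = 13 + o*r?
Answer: √6008524162/463 ≈ 167.42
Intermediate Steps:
I(y) = (y + y²)/(-615 + y)
√(I(-311) + Z(296, 95)) = √(-311*(1 - 311)/(-615 - 311) + (13 + 296*95)) = √(-311*(-310)/(-926) + (13 + 28120)) = √(-311*(-1/926)*(-310) + 28133) = √(-48205/463 + 28133) = √(12977374/463) = √6008524162/463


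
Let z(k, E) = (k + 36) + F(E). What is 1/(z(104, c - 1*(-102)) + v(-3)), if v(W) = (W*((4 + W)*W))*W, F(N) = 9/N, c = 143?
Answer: 245/27694 ≈ 0.0088467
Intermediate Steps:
z(k, E) = 36 + k + 9/E (z(k, E) = (k + 36) + 9/E = (36 + k) + 9/E = 36 + k + 9/E)
v(W) = W**3*(4 + W) (v(W) = (W*(W*(4 + W)))*W = (W**2*(4 + W))*W = W**3*(4 + W))
1/(z(104, c - 1*(-102)) + v(-3)) = 1/((36 + 104 + 9/(143 - 1*(-102))) + (-3)**3*(4 - 3)) = 1/((36 + 104 + 9/(143 + 102)) - 27*1) = 1/((36 + 104 + 9/245) - 27) = 1/(34309/245 - 27) = 1/(27694/245) = 245/27694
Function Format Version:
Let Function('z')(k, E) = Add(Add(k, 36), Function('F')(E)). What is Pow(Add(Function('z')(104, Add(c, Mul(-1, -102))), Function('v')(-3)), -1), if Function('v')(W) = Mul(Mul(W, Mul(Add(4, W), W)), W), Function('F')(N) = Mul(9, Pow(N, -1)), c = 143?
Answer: Rational(245, 27694) ≈ 0.0088467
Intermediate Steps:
Function('z')(k, E) = Add(36, k, Mul(9, Pow(E, -1))) (Function('z')(k, E) = Add(Add(k, 36), Mul(9, Pow(E, -1))) = Add(Add(36, k), Mul(9, Pow(E, -1))) = Add(36, k, Mul(9, Pow(E, -1))))
Function('v')(W) = Mul(Pow(W, 3), Add(4, W)) (Function('v')(W) = Mul(Mul(W, Mul(W, Add(4, W))), W) = Mul(Mul(Pow(W, 2), Add(4, W)), W) = Mul(Pow(W, 3), Add(4, W)))
Pow(Add(Function('z')(104, Add(c, Mul(-1, -102))), Function('v')(-3)), -1) = Pow(Add(Add(36, 104, Mul(9, Pow(Add(143, Mul(-1, -102)), -1))), Mul(Pow(-3, 3), Add(4, -3))), -1) = Pow(Add(Add(36, 104, Mul(9, Pow(Add(143, 102), -1))), Mul(-27, 1)), -1) = Pow(Add(Add(36, 104, Mul(9, Pow(245, -1))), -27), -1) = Pow(Add(Add(36, 104, Mul(9, Rational(1, 245))), -27), -1) = Pow(Add(Add(36, 104, Rational(9, 245)), -27), -1) = Pow(Add(Rational(34309, 245), -27), -1) = Pow(Rational(27694, 245), -1) = Rational(245, 27694)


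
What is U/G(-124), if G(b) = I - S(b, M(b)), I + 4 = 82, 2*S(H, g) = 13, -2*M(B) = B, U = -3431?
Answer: -6862/143 ≈ -47.986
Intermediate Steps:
M(B) = -B/2
S(H, g) = 13/2 (S(H, g) = (½)*13 = 13/2)
I = 78 (I = -4 + 82 = 78)
G(b) = 143/2 (G(b) = 78 - 1*13/2 = 78 - 13/2 = 143/2)
U/G(-124) = -3431/143/2 = -3431*2/143 = -6862/143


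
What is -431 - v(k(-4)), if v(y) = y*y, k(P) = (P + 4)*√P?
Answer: -431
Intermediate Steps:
k(P) = √P*(4 + P) (k(P) = (4 + P)*√P = √P*(4 + P))
v(y) = y²
-431 - v(k(-4)) = -431 - (√(-4)*(4 - 4))² = -431 - ((2*I)*0)² = -431 - 1*0² = -431 - 1*0 = -431 + 0 = -431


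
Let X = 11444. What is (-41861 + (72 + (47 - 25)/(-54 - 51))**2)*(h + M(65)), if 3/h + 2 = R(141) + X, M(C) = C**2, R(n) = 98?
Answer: -19731565687364743/127228500 ≈ -1.5509e+8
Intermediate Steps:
h = 3/11540 (h = 3/(-2 + (98 + 11444)) = 3/(-2 + 11542) = 3/11540 ≈ 0.00025997)
(-41861 + (72 + (47 - 25)/(-54 - 51))**2)*(h + M(65)) = (-41861 + (72 + (47 - 25)/(-54 - 51))**2)*(3/11540 + 65**2) = (-41861 + (72 + 22/(-105))**2)*(3/11540 + 4225) = (-41861 + (72 + 22*(-1/105))**2)*(48756503/11540) = (-41861 + (72 - 22/105)**2)*(48756503/11540) = (-41861 + (7538/105)**2)*(48756503/11540) = (-41861 + 56821444/11025)*(48756503/11540) = -404696081/11025*48756503/11540 = -19731565687364743/127228500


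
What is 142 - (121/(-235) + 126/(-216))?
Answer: 403537/2820 ≈ 143.10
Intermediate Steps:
142 - (121/(-235) + 126/(-216)) = 142 - (121*(-1/235) + 126*(-1/216)) = 142 - (-121/235 - 7/12) = 142 - 1*(-3097/2820) = 142 + 3097/2820 = 403537/2820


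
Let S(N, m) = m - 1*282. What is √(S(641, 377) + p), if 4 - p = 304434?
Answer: 3*I*√33815 ≈ 551.67*I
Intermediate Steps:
S(N, m) = -282 + m (S(N, m) = m - 282 = -282 + m)
p = -304430 (p = 4 - 1*304434 = 4 - 304434 = -304430)
√(S(641, 377) + p) = √((-282 + 377) - 304430) = √(95 - 304430) = √(-304335) = 3*I*√33815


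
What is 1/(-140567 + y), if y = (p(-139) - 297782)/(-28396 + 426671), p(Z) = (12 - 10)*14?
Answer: -398275/55984619679 ≈ -7.1140e-6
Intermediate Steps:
p(Z) = 28 (p(Z) = 2*14 = 28)
y = -297754/398275 (y = (28 - 297782)/(-28396 + 426671) = -297754/398275 ≈ -0.74761)
1/(-140567 + y) = 1/(-140567 - 297754/398275) = 1/(-55984619679/398275) = -398275/55984619679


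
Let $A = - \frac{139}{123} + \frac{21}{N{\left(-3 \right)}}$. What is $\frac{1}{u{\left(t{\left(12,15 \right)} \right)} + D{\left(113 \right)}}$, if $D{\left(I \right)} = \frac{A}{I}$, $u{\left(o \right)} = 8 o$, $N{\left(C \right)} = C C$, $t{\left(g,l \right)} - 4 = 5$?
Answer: $\frac{13899}{1000876} \approx 0.013887$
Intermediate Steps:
$t{\left(g,l \right)} = 9$ ($t{\left(g,l \right)} = 4 + 5 = 9$)
$N{\left(C \right)} = C^{2}$
$A = \frac{148}{123}$ ($A = - \frac{139}{123} + \frac{21}{\left(-3\right)^{2}} = \left(-139\right) \frac{1}{123} + \frac{21}{9} = - \frac{139}{123} + 21 \cdot \frac{1}{9} = - \frac{139}{123} + \frac{7}{3} = \frac{148}{123} \approx 1.2033$)
$D{\left(I \right)} = \frac{148}{123 I}$
$\frac{1}{u{\left(t{\left(12,15 \right)} \right)} + D{\left(113 \right)}} = \frac{1}{8 \cdot 9 + \frac{148}{123 \cdot 113}} = \frac{1}{72 + \frac{148}{123} \cdot \frac{1}{113}} = \frac{1}{72 + \frac{148}{13899}} = \frac{1}{\frac{1000876}{13899}} = \frac{13899}{1000876}$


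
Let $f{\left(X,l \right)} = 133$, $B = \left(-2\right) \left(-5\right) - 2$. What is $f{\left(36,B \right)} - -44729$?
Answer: $44862$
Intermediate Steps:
$B = 8$ ($B = 10 - 2 = 8$)
$f{\left(36,B \right)} - -44729 = 133 - -44729 = 133 + 44729 = 44862$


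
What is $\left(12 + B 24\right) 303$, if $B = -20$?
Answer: $-141804$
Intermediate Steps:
$\left(12 + B 24\right) 303 = \left(12 - 480\right) 303 = \left(-468\right) 303 = -141804$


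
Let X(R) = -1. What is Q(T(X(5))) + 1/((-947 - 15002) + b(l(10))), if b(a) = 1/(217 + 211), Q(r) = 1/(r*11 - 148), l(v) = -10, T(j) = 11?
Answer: -6837727/184306617 ≈ -0.037100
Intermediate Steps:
Q(r) = 1/(-148 + 11*r) (Q(r) = 1/(11*r - 148) = 1/(-148 + 11*r))
b(a) = 1/428
Q(T(X(5))) + 1/((-947 - 15002) + b(l(10))) = 1/(-148 + 11*11) + 1/((-947 - 15002) + 1/428) = 1/(-148 + 121) + 1/(-15949 + 1/428) = 1/(-27) + 1/(-6826171/428) = -1/27 - 428/6826171 = -6837727/184306617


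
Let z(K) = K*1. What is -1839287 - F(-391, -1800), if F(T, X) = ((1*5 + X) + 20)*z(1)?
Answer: -1837512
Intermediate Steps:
z(K) = K
F(T, X) = 25 + X (F(T, X) = ((1*5 + X) + 20)*1 = ((5 + X) + 20)*1 = (25 + X)*1 = 25 + X)
-1839287 - F(-391, -1800) = -1839287 - (25 - 1800) = -1839287 - 1*(-1775) = -1839287 + 1775 = -1837512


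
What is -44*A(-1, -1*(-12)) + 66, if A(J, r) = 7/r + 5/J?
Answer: 781/3 ≈ 260.33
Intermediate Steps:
A(J, r) = 5/J + 7/r
-44*A(-1, -1*(-12)) + 66 = -44*(5/(-1) + 7/((-1*(-12)))) + 66 = -44*(5*(-1) + 7/12) + 66 = -44*(-5 + 7*(1/12)) + 66 = -44*(-5 + 7/12) + 66 = -44*(-53/12) + 66 = 583/3 + 66 = 781/3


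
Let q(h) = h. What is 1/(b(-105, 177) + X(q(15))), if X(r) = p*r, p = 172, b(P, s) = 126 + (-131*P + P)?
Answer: 1/16356 ≈ 6.1140e-5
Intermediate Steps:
b(P, s) = 126 - 130*P
X(r) = 172*r
1/(b(-105, 177) + X(q(15))) = 1/((126 - 130*(-105)) + 172*15) = 1/((126 + 13650) + 2580) = 1/(13776 + 2580) = 1/16356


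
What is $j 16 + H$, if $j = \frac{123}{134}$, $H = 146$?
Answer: $\frac{10766}{67} \approx 160.69$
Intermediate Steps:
$j = \frac{123}{134}$ ($j = 123 \cdot \frac{1}{134} = \frac{123}{134} \approx 0.91791$)
$j 16 + H = \frac{123}{134} \cdot 16 + 146 = \frac{984}{67} + 146 = \frac{10766}{67}$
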